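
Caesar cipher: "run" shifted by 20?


Word: "run"
Shift: 20
Each letter → (letter + shift) mod 26:
  'r' (17) + 20 = 11 → 'l'
  'u' (20) + 20 = 14 → 'o'
  'n' (13) + 20 = 7 → 'h'
Result = "loh"


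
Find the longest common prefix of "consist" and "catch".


Word 1: "consist"
Word 2: "catch"
Comparing from start:
  Pos 0: 'c' == 'c'
  Pos 1: 'o' != 'a' (stop)
LCP = "c" (length 1)


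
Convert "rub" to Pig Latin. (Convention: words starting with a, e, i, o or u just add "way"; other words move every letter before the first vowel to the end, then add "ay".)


Word: "rub"
Starts with consonant(s) → move to end, add 'ay'
Consonant cluster: "r"
Pig Latin = "ubray"


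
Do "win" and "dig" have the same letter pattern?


Pattern of "win": [0, 1, 2]
Pattern of "dig": [0, 1, 2]
Patterns match
Same pattern = Yes


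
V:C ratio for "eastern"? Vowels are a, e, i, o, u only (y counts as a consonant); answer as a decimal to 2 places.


Word: "eastern"
Vowels (a,e,i,o,u): 3
Consonants: 4
Ratio = 3/4
= 0.75


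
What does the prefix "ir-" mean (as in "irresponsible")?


Prefix: ir-
Example: irresponsible (ir- + responsible)
Meaning = not


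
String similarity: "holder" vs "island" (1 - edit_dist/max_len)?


Word 1: "holder" (length 6)
Word 2: "island" (length 6)
One optimal edit sequence:
  1. substitute 'h' -> 'i'  (+1)
  2. substitute 'o' -> 's'  (+1)
  3. keep 'l'
  4. substitute 'd' -> 'a'  (+1)
  5. substitute 'e' -> 'n'  (+1)
  6. substitute 'r' -> 'd'  (+1)
Edit distance = 5
Max length = max(6, 6) = 6
Similarity = 1 - 5/6
= 0.1667


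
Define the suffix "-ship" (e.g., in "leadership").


Suffix: -ship
Example: leadership (leader + -ship)
Meaning = state / position


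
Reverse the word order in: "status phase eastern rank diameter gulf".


Original: "status phase eastern rank diameter gulf"
Words (1..n): status | phase | eastern | rank | diameter | gulf
Reversed (n..1): gulf | diameter | rank | eastern | phase | status
Result = "gulf diameter rank eastern phase status"


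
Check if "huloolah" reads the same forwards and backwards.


Word: "huloolah"
Reversed: "halooluh"
Forward == Backward? huloolah != halooluh
Palindrome = No


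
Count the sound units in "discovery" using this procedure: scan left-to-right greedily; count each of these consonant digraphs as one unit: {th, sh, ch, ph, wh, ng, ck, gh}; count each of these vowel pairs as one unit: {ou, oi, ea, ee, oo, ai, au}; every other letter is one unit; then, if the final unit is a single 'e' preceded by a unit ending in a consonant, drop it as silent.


Word: "discovery" (9 letters)
Left-to-right scan:
  (1) 'd' (letter)
  (2) 'i' (letter)
  (3) 's' (letter)
  (4) 'c' (letter)
  (5) 'o' (letter)
  (6) 'v' (letter)
  (7) 'e' (letter)
  (8) 'r' (letter)
  (9) 'y' (letter)
Units from scan: 9
Sound units = 9 units


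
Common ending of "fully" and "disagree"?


Word 1: "fully"
Word 2: "disagree"
Comparing from end:
  Pos -1: 'y' != 'e' (stop)
LCS = "" (length 0)


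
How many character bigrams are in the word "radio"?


Word: "radio" (length 5)
Number of 2-grams = length - 2 + 1 = 5 - 2 + 1
= 4


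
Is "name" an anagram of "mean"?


Word 1: "mean" → sorted: aemn
Word 2: "name" → sorted: aemn
Same letters? aemn == aemn
Anagram = Yes


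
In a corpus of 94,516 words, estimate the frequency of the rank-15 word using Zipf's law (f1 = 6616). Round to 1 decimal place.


Zipf's law: f(r) = f(1) / r
f(1) = 6616
f(15) = 6616 / 15
= 441.1 occurrences


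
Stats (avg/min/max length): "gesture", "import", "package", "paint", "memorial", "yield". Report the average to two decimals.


Lengths: "gesture"=7, "import"=6, "package"=7, "paint"=5, "memorial"=8, "yield"=5
Sum = 38, Count = 6
Average = 38/6 = 6.33
= avg=6.33, min=5, max=8


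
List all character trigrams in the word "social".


Word: "social" (length 6)
Number of trigrams = 6 - 3 + 1 = 4
  Position 0: "soc"
  Position 1: "oci"
  Position 2: "cia"
  Position 3: "ial"
Trigrams = "soc", "oci", "cia", "ial"


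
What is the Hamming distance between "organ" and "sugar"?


Comparing character by character (same length = 5):
  Pos 0: 'o' vs 's' !=
  Pos 1: 'r' vs 'u' !=
  Pos 2: 'g' vs 'g' =
  Pos 3: 'a' vs 'a' =
  Pos 4: 'n' vs 'r' !=
Hamming distance = 3


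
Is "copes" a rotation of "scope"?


Word: "scope", Candidate: "copes"
Method: check if candidate is substring of word+word
"scopescope" contains "copes"? Yes
Is rotation = Yes


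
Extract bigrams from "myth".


Word: "myth" (length 4)
Number of bigrams = 4 - 2 + 1 = 3
  Position 0: "my"
  Position 1: "yt"
  Position 2: "th"
Bigrams = "my", "yt", "th"


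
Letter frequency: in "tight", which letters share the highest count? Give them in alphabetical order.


Word: "tight"
Letter counts:
  'g': 1
  'h': 1
  'i': 1
  't': 2
Maximum count = 2
Most frequent = 't' (2 times each)


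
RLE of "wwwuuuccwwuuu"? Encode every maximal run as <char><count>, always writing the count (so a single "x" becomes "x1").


String: "wwwuuuccwwuuu"
Scanning for consecutive runs:
  'w' x 3
  'u' x 3
  'c' x 2
  'w' x 2
  'u' x 3
RLE = "w3u3c2w2u3"


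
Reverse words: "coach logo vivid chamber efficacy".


Original: "coach logo vivid chamber efficacy"
Words (1..n): coach | logo | vivid | chamber | efficacy
Reversed (n..1): efficacy | chamber | vivid | logo | coach
Result = "efficacy chamber vivid logo coach"


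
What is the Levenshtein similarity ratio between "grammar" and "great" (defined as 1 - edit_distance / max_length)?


Word 1: "grammar" (length 7)
Word 2: "great" (length 5)
One optimal edit sequence:
  1. keep 'g'
  2. keep 'r'
  3. delete 'a'  (+1)
  4. delete 'm'  (+1)
  5. substitute 'm' -> 'e'  (+1)
  6. keep 'a'
  7. substitute 'r' -> 't'  (+1)
Edit distance = 4
Max length = max(7, 5) = 7
Similarity = 1 - 4/7
= 0.4286


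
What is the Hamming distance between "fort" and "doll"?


Comparing character by character (same length = 4):
  Pos 0: 'f' vs 'd' !=
  Pos 1: 'o' vs 'o' =
  Pos 2: 'r' vs 'l' !=
  Pos 3: 't' vs 'l' !=
Hamming distance = 3


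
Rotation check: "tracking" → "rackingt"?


Word: "tracking", Candidate: "rackingt"
Method: check if candidate is substring of word+word
"trackingtracking" contains "rackingt"? Yes
Is rotation = Yes


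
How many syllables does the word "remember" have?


Word: "remember"
Syllable breakdown: re-mem-ber
Counting: 3 parts
= 3 syllables


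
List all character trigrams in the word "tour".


Word: "tour" (length 4)
Number of trigrams = 4 - 3 + 1 = 2
  Position 0: "tou"
  Position 1: "our"
Trigrams = "tou", "our"


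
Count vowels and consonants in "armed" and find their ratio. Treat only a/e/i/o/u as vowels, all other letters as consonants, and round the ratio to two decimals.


Word: "armed"
Vowels (a,e,i,o,u): 2
Consonants: 3
Ratio = 2/3
= 0.67


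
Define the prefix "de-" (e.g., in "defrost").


Prefix: de-
Example: defrost (de- + frost)
Meaning = remove / reverse


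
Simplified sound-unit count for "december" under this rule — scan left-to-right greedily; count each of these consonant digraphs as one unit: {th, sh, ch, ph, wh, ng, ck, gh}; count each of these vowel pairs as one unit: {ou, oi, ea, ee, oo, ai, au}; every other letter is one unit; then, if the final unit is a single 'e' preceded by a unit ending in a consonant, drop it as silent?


Word: "december" (8 letters)
Left-to-right scan:
  (1) 'd' (letter)
  (2) 'e' (letter)
  (3) 'c' (letter)
  (4) 'e' (letter)
  (5) 'm' (letter)
  (6) 'b' (letter)
  (7) 'e' (letter)
  (8) 'r' (letter)
Units from scan: 8
Sound units = 8 units


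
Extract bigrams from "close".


Word: "close" (length 5)
Number of bigrams = 5 - 2 + 1 = 4
  Position 0: "cl"
  Position 1: "lo"
  Position 2: "os"
  Position 3: "se"
Bigrams = "cl", "lo", "os", "se"


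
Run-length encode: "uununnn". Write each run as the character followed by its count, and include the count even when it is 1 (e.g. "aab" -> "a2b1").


String: "uununnn"
Scanning for consecutive runs:
  'u' x 2
  'n' x 1
  'u' x 1
  'n' x 3
RLE = "u2n1u1n3"


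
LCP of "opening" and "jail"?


Word 1: "opening"
Word 2: "jail"
Comparing from start:
  Pos 0: 'o' != 'j' (stop)
LCP = "" (length 0)


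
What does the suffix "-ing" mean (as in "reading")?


Suffix: -ing
Example: reading = read + -ing
Meaning = present participle


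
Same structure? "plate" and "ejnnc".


Pattern of "plate": [0, 1, 2, 3, 4]
Pattern of "ejnnc": [0, 1, 2, 2, 3]
Patterns do not match
Same pattern = No


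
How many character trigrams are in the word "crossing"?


Word: "crossing" (length 8)
Number of 3-grams = length - 3 + 1 = 8 - 3 + 1
= 6


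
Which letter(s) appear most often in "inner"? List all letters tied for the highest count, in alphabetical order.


Word: "inner"
Letter counts:
  'e': 1
  'i': 1
  'n': 2
  'r': 1
Maximum count = 2
Most frequent = 'n' (2 times each)


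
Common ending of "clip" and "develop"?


Word 1: "clip"
Word 2: "develop"
Comparing from end:
  Pos -1: 'p' == 'p'
  Pos -2: 'i' != 'o' (stop)
LCS = "p" (length 1)


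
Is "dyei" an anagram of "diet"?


Word 1: "diet" → sorted: deit
Word 2: "dyei" → sorted: deiy
Same letters? deit != deiy
Anagram = No


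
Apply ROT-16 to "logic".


Word: "logic"
Shift: 16
Each letter → (letter + shift) mod 26:
  'l' (11) + 16 = 1 → 'b'
  'o' (14) + 16 = 4 → 'e'
  'g' (6) + 16 = 22 → 'w'
  'i' (8) + 16 = 24 → 'y'
  'c' (2) + 16 = 18 → 's'
Result = "bewys"


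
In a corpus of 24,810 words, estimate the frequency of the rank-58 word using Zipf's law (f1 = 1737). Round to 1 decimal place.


Zipf's law: f(r) = f(1) / r
f(1) = 1737
f(58) = 1737 / 58
= 29.9 occurrences


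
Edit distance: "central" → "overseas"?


Word 1: "central" (length 7)
Word 2: "overseas" (length 8)
One optimal edit sequence (insert/delete/substitute each cost 1):
  1. insert 'o'  (+1)
  2. substitute 'c' -> 'v'  (+1)
  3. keep 'e'
  4. substitute 'n' -> 'r'  (+1)
  5. substitute 't' -> 's'  (+1)
  6. substitute 'r' -> 'e'  (+1)
  7. keep 'a'
  8. substitute 'l' -> 's'  (+1)
Total edit operations: 6
Edit distance = 6


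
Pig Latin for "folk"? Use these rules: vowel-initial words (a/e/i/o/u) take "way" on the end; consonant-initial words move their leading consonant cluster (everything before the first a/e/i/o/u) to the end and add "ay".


Word: "folk"
Starts with consonant(s) → move to end, add 'ay'
Consonant cluster: "f"
Pig Latin = "olkfay"


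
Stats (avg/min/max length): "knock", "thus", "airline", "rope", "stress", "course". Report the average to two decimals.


Lengths: "knock"=5, "thus"=4, "airline"=7, "rope"=4, "stress"=6, "course"=6
Sum = 32, Count = 6
Average = 32/6 = 5.33
= avg=5.33, min=4, max=7


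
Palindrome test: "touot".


Word: "touot"
Reversed: "touot"
Forward == Backward? touot == touot
Palindrome = Yes


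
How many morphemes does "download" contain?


Word: "download"
Morphemes: down- + load
Each morpheme carries meaning
= 2 morphemes


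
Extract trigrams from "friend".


Word: "friend" (length 6)
Number of trigrams = 6 - 3 + 1 = 4
  Position 0: "fri"
  Position 1: "rie"
  Position 2: "ien"
  Position 3: "end"
Trigrams = "fri", "rie", "ien", "end"


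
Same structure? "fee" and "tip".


Pattern of "fee": [0, 1, 1]
Pattern of "tip": [0, 1, 2]
Patterns do not match
Same pattern = No


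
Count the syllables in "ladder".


Word: "ladder"
Syllable breakdown: lad / der
Counting: 2 parts
= 2 syllables


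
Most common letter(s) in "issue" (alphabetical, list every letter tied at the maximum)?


Word: "issue"
Letter counts:
  'e': 1
  'i': 1
  's': 2
  'u': 1
Maximum count = 2
Most frequent = 's' (2 times each)


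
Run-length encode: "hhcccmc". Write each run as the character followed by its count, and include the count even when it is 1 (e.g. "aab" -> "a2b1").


String: "hhcccmc"
Scanning for consecutive runs:
  'h' x 2
  'c' x 3
  'm' x 1
  'c' x 1
RLE = "h2c3m1c1"


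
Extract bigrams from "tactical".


Word: "tactical" (length 8)
Number of bigrams = 8 - 2 + 1 = 7
  Position 0: "ta"
  Position 1: "ac"
  Position 2: "ct"
  Position 3: "ti"
  Position 4: "ic"
  Position 5: "ca"
  Position 6: "al"
Bigrams = "ta", "ac", "ct", "ti", "ic", "ca", "al"


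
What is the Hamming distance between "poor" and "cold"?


Comparing character by character (same length = 4):
  Pos 0: 'p' vs 'c' !=
  Pos 1: 'o' vs 'o' =
  Pos 2: 'o' vs 'l' !=
  Pos 3: 'r' vs 'd' !=
Hamming distance = 3


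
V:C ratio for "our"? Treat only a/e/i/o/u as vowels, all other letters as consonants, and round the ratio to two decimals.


Word: "our"
Vowels (a,e,i,o,u): 2
Consonants: 1
Ratio = 2/1
= 2.00


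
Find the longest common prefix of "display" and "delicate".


Word 1: "display"
Word 2: "delicate"
Comparing from start:
  Pos 0: 'd' == 'd'
  Pos 1: 'i' != 'e' (stop)
LCP = "d" (length 1)


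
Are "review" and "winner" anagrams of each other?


Word 1: "review" → sorted: eeirvw
Word 2: "winner" → sorted: einnrw
Same letters? eeirvw != einnrw
Anagram = No


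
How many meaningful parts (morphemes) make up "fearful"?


Word: "fearful"
Morphemes: fear / -ful
Each morpheme carries meaning
= 2 morphemes


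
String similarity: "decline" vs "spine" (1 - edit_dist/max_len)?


Word 1: "decline" (length 7)
Word 2: "spine" (length 5)
One optimal edit sequence:
  1. delete 'd'  (+1)
  2. delete 'e'  (+1)
  3. substitute 'c' -> 's'  (+1)
  4. substitute 'l' -> 'p'  (+1)
  5. keep 'i'
  6. keep 'n'
  7. keep 'e'
Edit distance = 4
Max length = max(7, 5) = 7
Similarity = 1 - 4/7
= 0.4286


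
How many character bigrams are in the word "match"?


Word: "match" (length 5)
Number of 2-grams = length - 2 + 1 = 5 - 2 + 1
= 4


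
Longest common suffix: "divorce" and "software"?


Word 1: "divorce"
Word 2: "software"
Comparing from end:
  Pos -1: 'e' == 'e'
  Pos -2: 'c' != 'r' (stop)
LCS = "e" (length 1)


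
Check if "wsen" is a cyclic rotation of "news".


Word: "news", Candidate: "wsen"
Method: check if candidate is substring of word+word
"newsnews" contains "wsen"? No
Is rotation = No


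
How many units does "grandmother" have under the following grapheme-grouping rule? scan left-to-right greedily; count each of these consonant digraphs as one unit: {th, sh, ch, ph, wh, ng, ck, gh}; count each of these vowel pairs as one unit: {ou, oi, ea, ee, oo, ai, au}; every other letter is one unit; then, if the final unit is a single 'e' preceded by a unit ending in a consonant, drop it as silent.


Word: "grandmother" (11 letters)
Left-to-right scan:
  1. 'g' (letter)
  2. 'r' (letter)
  3. 'a' (letter)
  4. 'n' (letter)
  5. 'd' (letter)
  6. 'm' (letter)
  7. 'o' (letter)
  8. 'th' (digraph)
  9. 'e' (letter)
  10. 'r' (letter)
Units from scan: 10
Sound units = 10 units


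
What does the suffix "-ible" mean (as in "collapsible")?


Suffix: -ible
Example: collapsible (collapse + -ible, with a spelling change)
Meaning = capable of


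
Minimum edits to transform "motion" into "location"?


Word 1: "motion" (length 6)
Word 2: "location" (length 8)
One optimal edit sequence (insert/delete/substitute each cost 1):
  1. substitute 'm' -> 'l'  (+1)
  2. keep 'o'
  3. insert 'c'  (+1)
  4. insert 'a'  (+1)
  5. keep 't'
  6. keep 'i'
  7. keep 'o'
  8. keep 'n'
Total edit operations: 3
Edit distance = 3


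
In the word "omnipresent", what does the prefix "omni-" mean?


Prefix: omni-
Example: omnipresent (omni- + present)
Meaning = all


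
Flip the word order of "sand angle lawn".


Original: "sand angle lawn"
Words (1..n): sand | angle | lawn
Reversed (n..1): lawn | angle | sand
Result = "lawn angle sand"


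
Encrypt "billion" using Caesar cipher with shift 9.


Word: "billion"
Shift: 9
Each letter → (letter + shift) mod 26:
  'b' (1) + 9 = 10 → 'k'
  'i' (8) + 9 = 17 → 'r'
  'l' (11) + 9 = 20 → 'u'
  'l' (11) + 9 = 20 → 'u'
  'i' (8) + 9 = 17 → 'r'
  'o' (14) + 9 = 23 → 'x'
  'n' (13) + 9 = 22 → 'w'
Result = "kruurxw"


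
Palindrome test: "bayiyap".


Word: "bayiyap"
Reversed: "payiyab"
Forward == Backward? bayiyap != payiyab
Palindrome = No


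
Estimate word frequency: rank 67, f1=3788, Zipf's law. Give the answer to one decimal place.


Zipf's law: f(r) = f(1) / r
f(1) = 3788
f(67) = 3788 / 67
= 56.5 occurrences


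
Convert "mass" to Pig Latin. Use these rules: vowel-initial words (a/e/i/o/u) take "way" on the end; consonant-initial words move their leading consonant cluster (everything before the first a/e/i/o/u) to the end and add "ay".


Word: "mass"
Starts with consonant(s) → move to end, add 'ay'
Consonant cluster: "m"
Pig Latin = "assmay"


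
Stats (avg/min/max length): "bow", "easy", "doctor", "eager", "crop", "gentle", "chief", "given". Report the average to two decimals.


Lengths: "bow"=3, "easy"=4, "doctor"=6, "eager"=5, "crop"=4, "gentle"=6, "chief"=5, "given"=5
Sum = 38, Count = 8
Average = 38/8 = 4.75
= avg=4.75, min=3, max=6


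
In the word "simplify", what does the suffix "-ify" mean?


Suffix: -ify
As in: simplify -> simple + -ify, with a spelling change
Meaning = to make


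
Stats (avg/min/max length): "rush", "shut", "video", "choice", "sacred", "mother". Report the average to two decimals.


Lengths: "rush"=4, "shut"=4, "video"=5, "choice"=6, "sacred"=6, "mother"=6
Sum = 31, Count = 6
Average = 31/6 = 5.17
= avg=5.17, min=4, max=6


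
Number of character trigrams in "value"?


Word: "value" (length 5)
Number of 3-grams = length - 3 + 1 = 5 - 3 + 1
= 3


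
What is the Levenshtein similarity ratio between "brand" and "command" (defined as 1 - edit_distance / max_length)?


Word 1: "brand" (length 5)
Word 2: "command" (length 7)
One optimal edit sequence:
  1. insert 'c'  (+1)
  2. insert 'o'  (+1)
  3. substitute 'b' -> 'm'  (+1)
  4. substitute 'r' -> 'm'  (+1)
  5. keep 'a'
  6. keep 'n'
  7. keep 'd'
Edit distance = 4
Max length = max(5, 7) = 7
Similarity = 1 - 4/7
= 0.4286


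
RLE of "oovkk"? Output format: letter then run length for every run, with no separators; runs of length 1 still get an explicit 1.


String: "oovkk"
Scanning for consecutive runs:
  'o' x 2
  'v' x 1
  'k' x 2
RLE = "o2v1k2"


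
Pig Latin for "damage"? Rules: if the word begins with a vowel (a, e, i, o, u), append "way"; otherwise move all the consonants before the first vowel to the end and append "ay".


Word: "damage"
Starts with consonant(s) → move to end, add 'ay'
Consonant cluster: "d"
Pig Latin = "amageday"


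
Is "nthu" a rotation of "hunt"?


Word: "hunt", Candidate: "nthu"
Method: check if candidate is substring of word+word
"hunthunt" contains "nthu"? Yes
Is rotation = Yes


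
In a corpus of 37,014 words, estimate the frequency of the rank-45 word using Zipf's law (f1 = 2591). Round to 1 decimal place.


Zipf's law: f(r) = f(1) / r
f(1) = 2591
f(45) = 2591 / 45
= 57.6 occurrences


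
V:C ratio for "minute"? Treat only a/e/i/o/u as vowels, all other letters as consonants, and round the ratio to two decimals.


Word: "minute"
Vowels (a,e,i,o,u): 3
Consonants: 3
Ratio = 3/3
= 1.00


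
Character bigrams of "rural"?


Word: "rural" (length 5)
Number of bigrams = 5 - 2 + 1 = 4
  Position 0: "ru"
  Position 1: "ur"
  Position 2: "ra"
  Position 3: "al"
Bigrams = "ru", "ur", "ra", "al"


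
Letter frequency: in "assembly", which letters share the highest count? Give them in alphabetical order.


Word: "assembly"
Letter counts:
  'a': 1
  'b': 1
  'e': 1
  'l': 1
  'm': 1
  's': 2
  'y': 1
Maximum count = 2
Most frequent = 's' (2 times each)


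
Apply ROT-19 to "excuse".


Word: "excuse"
Shift: 19
Each letter → (letter + shift) mod 26:
  'e' (4) + 19 = 23 → 'x'
  'x' (23) + 19 = 16 → 'q'
  'c' (2) + 19 = 21 → 'v'
  'u' (20) + 19 = 13 → 'n'
  's' (18) + 19 = 11 → 'l'
  'e' (4) + 19 = 23 → 'x'
Result = "xqvnlx"


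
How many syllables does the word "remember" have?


Word: "remember"
Syllable breakdown: re | mem | ber
Counting: 3 parts
= 3 syllables


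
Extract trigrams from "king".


Word: "king" (length 4)
Number of trigrams = 4 - 3 + 1 = 2
  Position 0: "kin"
  Position 1: "ing"
Trigrams = "kin", "ing"


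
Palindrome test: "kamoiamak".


Word: "kamoiamak"
Reversed: "kamaiomak"
Forward == Backward? kamoiamak != kamaiomak
Palindrome = No


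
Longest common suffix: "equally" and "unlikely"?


Word 1: "equally"
Word 2: "unlikely"
Comparing from end:
  Pos -1: 'y' == 'y'
  Pos -2: 'l' == 'l'
  Pos -3: 'l' != 'e' (stop)
LCS = "ly" (length 2)


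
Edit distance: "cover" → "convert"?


Word 1: "cover" (length 5)
Word 2: "convert" (length 7)
One optimal edit sequence (insert/delete/substitute each cost 1):
  1. keep 'c'
  2. keep 'o'
  3. insert 'n'  (+1)
  4. keep 'v'
  5. keep 'e'
  6. keep 'r'
  7. insert 't'  (+1)
Total edit operations: 2
Edit distance = 2


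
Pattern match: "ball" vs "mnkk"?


Pattern of "ball": [0, 1, 2, 2]
Pattern of "mnkk": [0, 1, 2, 2]
Patterns match
Same pattern = Yes


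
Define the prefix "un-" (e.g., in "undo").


Prefix: un-
As in: undo -> un- + do
Meaning = not / reverse


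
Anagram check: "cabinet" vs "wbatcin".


Word 1: "cabinet" → sorted: abceint
Word 2: "wbatcin" → sorted: abcintw
Same letters? abceint != abcintw
Anagram = No


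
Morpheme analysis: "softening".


Word: "softening"
Morphemes: soft + -en + -ing
Each morpheme carries meaning
= 3 morphemes


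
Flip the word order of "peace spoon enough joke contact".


Original: "peace spoon enough joke contact"
Words (1..n): peace | spoon | enough | joke | contact
Reversed (n..1): contact | joke | enough | spoon | peace
Result = "contact joke enough spoon peace"


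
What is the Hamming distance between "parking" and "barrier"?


Comparing character by character (same length = 7):
  Pos 0: 'p' vs 'b' !=
  Pos 1: 'a' vs 'a' =
  Pos 2: 'r' vs 'r' =
  Pos 3: 'k' vs 'r' !=
  Pos 4: 'i' vs 'i' =
  Pos 5: 'n' vs 'e' !=
  Pos 6: 'g' vs 'r' !=
Hamming distance = 4


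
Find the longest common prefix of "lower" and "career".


Word 1: "lower"
Word 2: "career"
Comparing from start:
  Pos 0: 'l' != 'c' (stop)
LCP = "" (length 0)


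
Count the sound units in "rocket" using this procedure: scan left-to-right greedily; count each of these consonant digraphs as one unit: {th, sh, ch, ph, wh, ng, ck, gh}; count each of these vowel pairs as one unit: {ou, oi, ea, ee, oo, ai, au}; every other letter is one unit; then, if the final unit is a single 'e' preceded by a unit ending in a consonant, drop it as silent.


Word: "rocket" (6 letters)
Left-to-right scan:
  (1) 'r' (letter)
  (2) 'o' (letter)
  (3) 'ck' (digraph)
  (4) 'e' (letter)
  (5) 't' (letter)
Units from scan: 5
Sound units = 5 units


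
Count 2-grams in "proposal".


Word: "proposal" (length 8)
Number of 2-grams = length - 2 + 1 = 8 - 2 + 1
= 7


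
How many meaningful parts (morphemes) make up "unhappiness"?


Word: "unhappiness"
Morphemes: un- + happi + -ness
Each morpheme carries meaning
= 3 morphemes


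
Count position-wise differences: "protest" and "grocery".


Comparing character by character (same length = 7):
  Pos 0: 'p' vs 'g' !=
  Pos 1: 'r' vs 'r' =
  Pos 2: 'o' vs 'o' =
  Pos 3: 't' vs 'c' !=
  Pos 4: 'e' vs 'e' =
  Pos 5: 's' vs 'r' !=
  Pos 6: 't' vs 'y' !=
Hamming distance = 4


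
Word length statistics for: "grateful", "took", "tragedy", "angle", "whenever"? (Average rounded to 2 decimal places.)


Lengths: "grateful"=8, "took"=4, "tragedy"=7, "angle"=5, "whenever"=8
Sum = 32, Count = 5
Average = 32/5 = 6.40
= avg=6.40, min=4, max=8


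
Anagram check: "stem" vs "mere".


Word 1: "stem" → sorted: emst
Word 2: "mere" → sorted: eemr
Same letters? emst != eemr
Anagram = No


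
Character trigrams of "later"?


Word: "later" (length 5)
Number of trigrams = 5 - 3 + 1 = 3
  Position 0: "lat"
  Position 1: "ate"
  Position 2: "ter"
Trigrams = "lat", "ate", "ter"


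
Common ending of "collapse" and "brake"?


Word 1: "collapse"
Word 2: "brake"
Comparing from end:
  Pos -1: 'e' == 'e'
  Pos -2: 's' != 'k' (stop)
LCS = "e" (length 1)


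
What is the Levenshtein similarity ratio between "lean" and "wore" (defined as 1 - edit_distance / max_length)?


Word 1: "lean" (length 4)
Word 2: "wore" (length 4)
One optimal edit sequence:
  1. substitute 'l' -> 'w'  (+1)
  2. substitute 'e' -> 'o'  (+1)
  3. substitute 'a' -> 'r'  (+1)
  4. substitute 'n' -> 'e'  (+1)
Edit distance = 4
Max length = max(4, 4) = 4
Similarity = 1 - 4/4
= 0.0000


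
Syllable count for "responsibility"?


Word: "responsibility"
Syllable breakdown: re · spon · si · bil · i · ty
Counting: 6 parts
= 6 syllables


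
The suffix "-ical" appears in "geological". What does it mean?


Suffix: -ical
As in: geological -> geology + -ical, with a spelling change
Meaning = relating to


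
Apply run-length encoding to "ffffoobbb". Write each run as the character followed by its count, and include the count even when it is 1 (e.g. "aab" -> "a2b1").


String: "ffffoobbb"
Scanning for consecutive runs:
  'f' x 4
  'o' x 2
  'b' x 3
RLE = "f4o2b3"


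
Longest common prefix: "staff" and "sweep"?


Word 1: "staff"
Word 2: "sweep"
Comparing from start:
  Pos 0: 's' == 's'
  Pos 1: 't' != 'w' (stop)
LCP = "s" (length 1)


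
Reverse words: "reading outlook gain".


Original: "reading outlook gain"
Words (1..n): reading | outlook | gain
Reversed (n..1): gain | outlook | reading
Result = "gain outlook reading"


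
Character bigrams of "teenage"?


Word: "teenage" (length 7)
Number of bigrams = 7 - 2 + 1 = 6
  Position 0: "te"
  Position 1: "ee"
  Position 2: "en"
  Position 3: "na"
  Position 4: "ag"
  Position 5: "ge"
Bigrams = "te", "ee", "en", "na", "ag", "ge"


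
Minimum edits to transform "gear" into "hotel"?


Word 1: "gear" (length 4)
Word 2: "hotel" (length 5)
One optimal edit sequence (insert/delete/substitute each cost 1):
  1. insert 'h'  (+1)
  2. substitute 'g' -> 'o'  (+1)
  3. substitute 'e' -> 't'  (+1)
  4. substitute 'a' -> 'e'  (+1)
  5. substitute 'r' -> 'l'  (+1)
Total edit operations: 5
Edit distance = 5


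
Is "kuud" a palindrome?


Word: "kuud"
Reversed: "duuk"
Forward == Backward? kuud != duuk
Palindrome = No


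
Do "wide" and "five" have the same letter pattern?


Pattern of "wide": [0, 1, 2, 3]
Pattern of "five": [0, 1, 2, 3]
Patterns match
Same pattern = Yes


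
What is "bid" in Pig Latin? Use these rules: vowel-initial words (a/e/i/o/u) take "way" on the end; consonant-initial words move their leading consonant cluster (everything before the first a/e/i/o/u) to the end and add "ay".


Word: "bid"
Starts with consonant(s) → move to end, add 'ay'
Consonant cluster: "b"
Pig Latin = "idbay"


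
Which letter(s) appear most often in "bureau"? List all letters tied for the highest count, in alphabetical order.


Word: "bureau"
Letter counts:
  'a': 1
  'b': 1
  'e': 1
  'r': 1
  'u': 2
Maximum count = 2
Most frequent = 'u' (2 times each)


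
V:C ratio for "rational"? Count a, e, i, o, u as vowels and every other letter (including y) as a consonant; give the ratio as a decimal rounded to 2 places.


Word: "rational"
Vowels (a,e,i,o,u): 4
Consonants: 4
Ratio = 4/4
= 1.00


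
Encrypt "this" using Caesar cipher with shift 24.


Word: "this"
Shift: 24
Each letter → (letter + shift) mod 26:
  't' (19) + 24 = 17 → 'r'
  'h' (7) + 24 = 5 → 'f'
  'i' (8) + 24 = 6 → 'g'
  's' (18) + 24 = 16 → 'q'
Result = "rfgq"


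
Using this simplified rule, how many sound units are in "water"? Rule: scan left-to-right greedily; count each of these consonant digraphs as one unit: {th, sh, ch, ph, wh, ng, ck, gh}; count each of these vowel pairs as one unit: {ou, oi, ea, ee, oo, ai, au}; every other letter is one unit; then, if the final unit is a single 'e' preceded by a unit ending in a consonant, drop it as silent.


Word: "water" (5 letters)
Left-to-right scan:
  1. 'w' (letter)
  2. 'a' (letter)
  3. 't' (letter)
  4. 'e' (letter)
  5. 'r' (letter)
Units from scan: 5
Sound units = 5 units


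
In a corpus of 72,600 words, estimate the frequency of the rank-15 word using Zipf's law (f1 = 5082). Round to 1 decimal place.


Zipf's law: f(r) = f(1) / r
f(1) = 5082
f(15) = 5082 / 15
= 338.8 occurrences


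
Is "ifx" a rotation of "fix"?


Word: "fix", Candidate: "ifx"
Method: check if candidate is substring of word+word
"fixfix" contains "ifx"? No
Is rotation = No


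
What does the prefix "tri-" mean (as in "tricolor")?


Prefix: tri-
Example: tricolor (tri- + color)
Meaning = three


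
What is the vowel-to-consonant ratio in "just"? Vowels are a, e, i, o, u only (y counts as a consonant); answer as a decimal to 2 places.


Word: "just"
Vowels (a,e,i,o,u): 1
Consonants: 3
Ratio = 1/3
= 0.33


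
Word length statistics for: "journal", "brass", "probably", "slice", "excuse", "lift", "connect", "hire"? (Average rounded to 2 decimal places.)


Lengths: "journal"=7, "brass"=5, "probably"=8, "slice"=5, "excuse"=6, "lift"=4, "connect"=7, "hire"=4
Sum = 46, Count = 8
Average = 46/8 = 5.75
= avg=5.75, min=4, max=8


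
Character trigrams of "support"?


Word: "support" (length 7)
Number of trigrams = 7 - 3 + 1 = 5
  Position 0: "sup"
  Position 1: "upp"
  Position 2: "ppo"
  Position 3: "por"
  Position 4: "ort"
Trigrams = "sup", "upp", "ppo", "por", "ort"


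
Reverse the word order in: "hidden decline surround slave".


Original: "hidden decline surround slave"
Words (1..n): hidden | decline | surround | slave
Reversed (n..1): slave | surround | decline | hidden
Result = "slave surround decline hidden"


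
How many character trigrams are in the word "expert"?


Word: "expert" (length 6)
Number of 3-grams = length - 3 + 1 = 6 - 3 + 1
= 4


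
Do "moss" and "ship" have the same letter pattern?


Pattern of "moss": [0, 1, 2, 2]
Pattern of "ship": [0, 1, 2, 3]
Patterns do not match
Same pattern = No


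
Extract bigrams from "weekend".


Word: "weekend" (length 7)
Number of bigrams = 7 - 2 + 1 = 6
  Position 0: "we"
  Position 1: "ee"
  Position 2: "ek"
  Position 3: "ke"
  Position 4: "en"
  Position 5: "nd"
Bigrams = "we", "ee", "ek", "ke", "en", "nd"


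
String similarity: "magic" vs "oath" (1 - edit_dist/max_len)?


Word 1: "magic" (length 5)
Word 2: "oath" (length 4)
One optimal edit sequence:
  1. substitute 'm' -> 'o'  (+1)
  2. keep 'a'
  3. delete 'g'  (+1)
  4. substitute 'i' -> 't'  (+1)
  5. substitute 'c' -> 'h'  (+1)
Edit distance = 4
Max length = max(5, 4) = 5
Similarity = 1 - 4/5
= 0.2000


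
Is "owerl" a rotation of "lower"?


Word: "lower", Candidate: "owerl"
Method: check if candidate is substring of word+word
"lowerlower" contains "owerl"? Yes
Is rotation = Yes


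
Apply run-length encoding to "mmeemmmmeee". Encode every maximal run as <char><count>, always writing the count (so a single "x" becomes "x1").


String: "mmeemmmmeee"
Scanning for consecutive runs:
  'm' x 2
  'e' x 2
  'm' x 4
  'e' x 3
RLE = "m2e2m4e3"


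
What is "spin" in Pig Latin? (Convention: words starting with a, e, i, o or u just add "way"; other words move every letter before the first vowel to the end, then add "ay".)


Word: "spin"
Starts with consonant(s) → move to end, add 'ay'
Consonant cluster: "sp"
Pig Latin = "inspay"


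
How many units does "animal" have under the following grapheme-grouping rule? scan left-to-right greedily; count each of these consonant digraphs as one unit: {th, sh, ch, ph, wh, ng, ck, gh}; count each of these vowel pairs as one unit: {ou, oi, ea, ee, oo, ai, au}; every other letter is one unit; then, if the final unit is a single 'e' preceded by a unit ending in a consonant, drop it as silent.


Word: "animal" (6 letters)
Left-to-right scan:
  [1] 'a' (letter)
  [2] 'n' (letter)
  [3] 'i' (letter)
  [4] 'm' (letter)
  [5] 'a' (letter)
  [6] 'l' (letter)
Units from scan: 6
Sound units = 6 units


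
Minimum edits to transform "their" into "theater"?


Word 1: "their" (length 5)
Word 2: "theater" (length 7)
One optimal edit sequence (insert/delete/substitute each cost 1):
  1. keep 't'
  2. keep 'h'
  3. keep 'e'
  4. insert 'a'  (+1)
  5. insert 't'  (+1)
  6. substitute 'i' -> 'e'  (+1)
  7. keep 'r'
Total edit operations: 3
Edit distance = 3


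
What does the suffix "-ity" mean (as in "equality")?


Suffix: -ity
As in: equality -> equal + -ity
Meaning = quality of


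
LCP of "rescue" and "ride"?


Word 1: "rescue"
Word 2: "ride"
Comparing from start:
  Pos 0: 'r' == 'r'
  Pos 1: 'e' != 'i' (stop)
LCP = "r" (length 1)


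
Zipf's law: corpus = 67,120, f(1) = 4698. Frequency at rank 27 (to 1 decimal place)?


Zipf's law: f(r) = f(1) / r
f(1) = 4698
f(27) = 4698 / 27
= 174.0 occurrences


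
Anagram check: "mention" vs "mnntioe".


Word 1: "mention" → sorted: eimnnot
Word 2: "mnntioe" → sorted: eimnnot
Same letters? eimnnot == eimnnot
Anagram = Yes


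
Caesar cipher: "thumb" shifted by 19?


Word: "thumb"
Shift: 19
Each letter → (letter + shift) mod 26:
  't' (19) + 19 = 12 → 'm'
  'h' (7) + 19 = 0 → 'a'
  'u' (20) + 19 = 13 → 'n'
  'm' (12) + 19 = 5 → 'f'
  'b' (1) + 19 = 20 → 'u'
Result = "manfu"


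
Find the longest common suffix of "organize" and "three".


Word 1: "organize"
Word 2: "three"
Comparing from end:
  Pos -1: 'e' == 'e'
  Pos -2: 'z' != 'e' (stop)
LCS = "e" (length 1)


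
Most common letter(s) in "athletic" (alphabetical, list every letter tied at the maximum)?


Word: "athletic"
Letter counts:
  'a': 1
  'c': 1
  'e': 1
  'h': 1
  'i': 1
  'l': 1
  't': 2
Maximum count = 2
Most frequent = 't' (2 times each)


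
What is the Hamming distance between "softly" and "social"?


Comparing character by character (same length = 6):
  Pos 0: 's' vs 's' =
  Pos 1: 'o' vs 'o' =
  Pos 2: 'f' vs 'c' !=
  Pos 3: 't' vs 'i' !=
  Pos 4: 'l' vs 'a' !=
  Pos 5: 'y' vs 'l' !=
Hamming distance = 4


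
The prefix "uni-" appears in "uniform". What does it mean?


Prefix: uni-
As in: uniform -> uni- + form
Meaning = one


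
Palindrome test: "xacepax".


Word: "xacepax"
Reversed: "xapecax"
Forward == Backward? xacepax != xapecax
Palindrome = No


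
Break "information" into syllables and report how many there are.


Word: "information"
Syllable breakdown: in-for-ma-tion
Counting: 4 parts
= 4 syllables


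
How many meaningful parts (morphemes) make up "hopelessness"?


Word: "hopelessness"
Morphemes: hope | -less | -ness
Each morpheme carries meaning
= 3 morphemes


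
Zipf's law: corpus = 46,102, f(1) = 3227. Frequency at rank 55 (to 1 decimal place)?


Zipf's law: f(r) = f(1) / r
f(1) = 3227
f(55) = 3227 / 55
= 58.7 occurrences


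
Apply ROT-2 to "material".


Word: "material"
Shift: 2
Each letter → (letter + shift) mod 26:
  'm' (12) + 2 = 14 → 'o'
  'a' (0) + 2 = 2 → 'c'
  't' (19) + 2 = 21 → 'v'
  'e' (4) + 2 = 6 → 'g'
  'r' (17) + 2 = 19 → 't'
  'i' (8) + 2 = 10 → 'k'
  'a' (0) + 2 = 2 → 'c'
  'l' (11) + 2 = 13 → 'n'
Result = "ocvgtkcn"


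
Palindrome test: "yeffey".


Word: "yeffey"
Reversed: "yeffey"
Forward == Backward? yeffey == yeffey
Palindrome = Yes


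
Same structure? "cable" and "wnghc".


Pattern of "cable": [0, 1, 2, 3, 4]
Pattern of "wnghc": [0, 1, 2, 3, 4]
Patterns match
Same pattern = Yes


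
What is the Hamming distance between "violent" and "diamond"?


Comparing character by character (same length = 7):
  Pos 0: 'v' vs 'd' !=
  Pos 1: 'i' vs 'i' =
  Pos 2: 'o' vs 'a' !=
  Pos 3: 'l' vs 'm' !=
  Pos 4: 'e' vs 'o' !=
  Pos 5: 'n' vs 'n' =
  Pos 6: 't' vs 'd' !=
Hamming distance = 5


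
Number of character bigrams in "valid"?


Word: "valid" (length 5)
Number of 2-grams = length - 2 + 1 = 5 - 2 + 1
= 4


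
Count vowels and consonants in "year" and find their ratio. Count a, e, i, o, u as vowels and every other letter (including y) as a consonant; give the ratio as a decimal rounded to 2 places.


Word: "year"
Vowels (a,e,i,o,u): 2
Consonants: 2
Ratio = 2/2
= 1.00


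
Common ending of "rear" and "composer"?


Word 1: "rear"
Word 2: "composer"
Comparing from end:
  Pos -1: 'r' == 'r'
  Pos -2: 'a' != 'e' (stop)
LCS = "r" (length 1)


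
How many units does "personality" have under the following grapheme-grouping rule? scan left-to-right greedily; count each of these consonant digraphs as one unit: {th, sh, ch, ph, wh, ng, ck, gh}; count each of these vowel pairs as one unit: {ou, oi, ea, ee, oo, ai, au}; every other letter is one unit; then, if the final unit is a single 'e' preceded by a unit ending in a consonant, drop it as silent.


Word: "personality" (11 letters)
Left-to-right scan:
  1. 'p' (letter)
  2. 'e' (letter)
  3. 'r' (letter)
  4. 's' (letter)
  5. 'o' (letter)
  6. 'n' (letter)
  7. 'a' (letter)
  8. 'l' (letter)
  9. 'i' (letter)
  10. 't' (letter)
  11. 'y' (letter)
Units from scan: 11
Sound units = 11 units


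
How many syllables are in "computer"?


Word: "computer"
Syllable breakdown: com · pu · ter
Counting: 3 parts
= 3 syllables


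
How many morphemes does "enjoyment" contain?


Word: "enjoyment"
Morphemes: en- + joy + -ment
Each morpheme carries meaning
= 3 morphemes


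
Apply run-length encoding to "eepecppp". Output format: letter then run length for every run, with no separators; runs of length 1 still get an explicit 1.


String: "eepecppp"
Scanning for consecutive runs:
  'e' x 2
  'p' x 1
  'e' x 1
  'c' x 1
  'p' x 3
RLE = "e2p1e1c1p3"


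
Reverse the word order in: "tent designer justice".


Original: "tent designer justice"
Words (1..n): tent | designer | justice
Reversed (n..1): justice | designer | tent
Result = "justice designer tent"


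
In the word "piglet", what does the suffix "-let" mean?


Suffix: -let
Example: piglet = pig + -let
Meaning = small


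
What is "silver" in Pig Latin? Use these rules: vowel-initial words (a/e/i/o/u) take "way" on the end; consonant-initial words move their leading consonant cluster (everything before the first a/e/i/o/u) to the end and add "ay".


Word: "silver"
Starts with consonant(s) → move to end, add 'ay'
Consonant cluster: "s"
Pig Latin = "ilversay"


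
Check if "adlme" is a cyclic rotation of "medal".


Word: "medal", Candidate: "adlme"
Method: check if candidate is substring of word+word
"medalmedal" contains "adlme"? No
Is rotation = No


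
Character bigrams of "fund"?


Word: "fund" (length 4)
Number of bigrams = 4 - 2 + 1 = 3
  Position 0: "fu"
  Position 1: "un"
  Position 2: "nd"
Bigrams = "fu", "un", "nd"


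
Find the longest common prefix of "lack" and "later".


Word 1: "lack"
Word 2: "later"
Comparing from start:
  Pos 0: 'l' == 'l'
  Pos 1: 'a' == 'a'
  Pos 2: 'c' != 't' (stop)
LCP = "la" (length 2)


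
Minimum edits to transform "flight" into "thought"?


Word 1: "flight" (length 6)
Word 2: "thought" (length 7)
One optimal edit sequence (insert/delete/substitute each cost 1):
  1. insert 't'  (+1)
  2. substitute 'f' -> 'h'  (+1)
  3. substitute 'l' -> 'o'  (+1)
  4. substitute 'i' -> 'u'  (+1)
  5. keep 'g'
  6. keep 'h'
  7. keep 't'
Total edit operations: 4
Edit distance = 4


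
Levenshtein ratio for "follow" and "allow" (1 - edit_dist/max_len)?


Word 1: "follow" (length 6)
Word 2: "allow" (length 5)
One optimal edit sequence:
  1. delete 'f'  (+1)
  2. substitute 'o' -> 'a'  (+1)
  3. keep 'l'
  4. keep 'l'
  5. keep 'o'
  6. keep 'w'
Edit distance = 2
Max length = max(6, 5) = 6
Similarity = 1 - 2/6
= 0.6667
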